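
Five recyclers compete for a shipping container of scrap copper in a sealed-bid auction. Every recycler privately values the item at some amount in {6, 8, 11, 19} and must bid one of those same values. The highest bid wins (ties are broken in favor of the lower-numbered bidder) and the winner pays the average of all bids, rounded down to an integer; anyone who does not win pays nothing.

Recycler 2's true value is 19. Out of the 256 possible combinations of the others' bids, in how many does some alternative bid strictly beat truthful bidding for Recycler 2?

54

Others bid (6, 6, 6, 6): truth gives 11; bid 8 gives 13 > 11. Violating.
Others bid (6, 6, 6, 8): truth gives 10; bid 8 gives 13 > 10. Violating.
Others bid (6, 6, 6, 11): truth gives 10; bid 11 gives 11 > 10. Violating.
Others bid (6, 6, 8, 6): truth gives 10; bid 8 gives 13 > 10. Violating.
Others bid (6, 6, 6, 19): truth gives 8; no alternative beats it.
Others bid (6, 6, 8, 19): truth gives 8; no alternative beats it.
(Checking all 256 profiles: 54 have a profitable deviation, 202 do not.)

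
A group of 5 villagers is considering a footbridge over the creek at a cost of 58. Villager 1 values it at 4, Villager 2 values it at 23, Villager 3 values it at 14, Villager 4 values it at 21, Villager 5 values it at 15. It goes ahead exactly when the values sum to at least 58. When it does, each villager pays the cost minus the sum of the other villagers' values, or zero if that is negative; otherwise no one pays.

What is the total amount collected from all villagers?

Total value 77 ≥ cost 58, so it is built.
Villager 1: others sum to 73; max(0, 58 - 73) = 0.
Villager 2: others sum to 54; max(0, 58 - 54) = 4.
Villager 3: others sum to 63; max(0, 58 - 63) = 0.
Villager 4: others sum to 56; max(0, 58 - 56) = 2.
Villager 5: others sum to 62; max(0, 58 - 62) = 0.
Total collected = 0 + 4 + 0 + 2 + 0 = 6.

6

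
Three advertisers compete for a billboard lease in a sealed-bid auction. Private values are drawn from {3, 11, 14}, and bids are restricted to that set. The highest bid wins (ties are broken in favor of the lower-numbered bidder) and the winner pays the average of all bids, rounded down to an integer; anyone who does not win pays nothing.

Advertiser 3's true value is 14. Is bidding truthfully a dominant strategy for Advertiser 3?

No

Consider the case where Advertiser 1 bids 3 and Advertiser 2 bids 3.
Truthful bid 14: wins, pays 6, utility 14 - 6 = 8.
Bid 11 instead: wins, pays 5, utility 14 - 5 = 9.
Since 9 > 8, bidding 11 is strictly better here, so truthful bidding is not dominant.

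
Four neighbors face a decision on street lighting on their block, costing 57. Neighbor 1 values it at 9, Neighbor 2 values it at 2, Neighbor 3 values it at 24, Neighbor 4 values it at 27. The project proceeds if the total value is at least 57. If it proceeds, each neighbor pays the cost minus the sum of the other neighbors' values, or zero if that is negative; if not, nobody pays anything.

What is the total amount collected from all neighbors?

45

Total value 62 ≥ cost 57, so it is built.
Neighbor 1: others sum to 53; max(0, 57 - 53) = 4.
Neighbor 2: others sum to 60; max(0, 57 - 60) = 0.
Neighbor 3: others sum to 38; max(0, 57 - 38) = 19.
Neighbor 4: others sum to 35; max(0, 57 - 35) = 22.
Total collected = 4 + 0 + 19 + 22 = 45.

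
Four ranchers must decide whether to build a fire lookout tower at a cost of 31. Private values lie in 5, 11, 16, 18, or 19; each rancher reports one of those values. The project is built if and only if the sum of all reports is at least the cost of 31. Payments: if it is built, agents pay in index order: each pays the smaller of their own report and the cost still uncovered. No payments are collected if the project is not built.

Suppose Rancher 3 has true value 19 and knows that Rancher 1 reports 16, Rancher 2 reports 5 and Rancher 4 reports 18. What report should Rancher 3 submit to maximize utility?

5

Report 5: project built, pays 5, utility 19 - 5 = 14.
Report 11: project built, pays 10, utility 19 - 10 = 9.
Report 16: project built, pays 10, utility 19 - 10 = 9.
Report 18: project built, pays 10, utility 19 - 10 = 9.
Report 19: project built, pays 10, utility 19 - 10 = 9.
The best choice is 5 with utility 14.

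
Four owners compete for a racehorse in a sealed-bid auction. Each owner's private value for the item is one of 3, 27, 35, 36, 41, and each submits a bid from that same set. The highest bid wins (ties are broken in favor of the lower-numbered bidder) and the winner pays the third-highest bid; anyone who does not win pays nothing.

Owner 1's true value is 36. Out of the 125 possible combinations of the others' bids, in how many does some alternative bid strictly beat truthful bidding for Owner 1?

Others bid (3, 3, 41): truth gives 0; bid 41 gives 33 > 0. Violating.
Others bid (3, 27, 41): truth gives 0; bid 41 gives 9 > 0. Violating.
Others bid (3, 35, 41): truth gives 0; bid 41 gives 1 > 0. Violating.
Others bid (3, 41, 3): truth gives 0; bid 41 gives 33 > 0. Violating.
Others bid (3, 3, 3): truth gives 33; no alternative beats it.
Others bid (3, 3, 27): truth gives 33; no alternative beats it.
(Checking all 125 profiles: 27 have a profitable deviation, 98 do not.)

27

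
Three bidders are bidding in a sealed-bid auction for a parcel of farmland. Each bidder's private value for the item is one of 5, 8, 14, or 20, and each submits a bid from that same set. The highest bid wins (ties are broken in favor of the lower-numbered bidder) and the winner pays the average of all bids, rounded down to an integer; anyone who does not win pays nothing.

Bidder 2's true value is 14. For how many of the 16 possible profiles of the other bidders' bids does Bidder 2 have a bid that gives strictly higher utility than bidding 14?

3

Others bid (5, 5): truth gives 6; bid 8 gives 8 > 6. Violating.
Others bid (5, 8): truth gives 5; bid 8 gives 7 > 5. Violating.
Others bid (14, 5): truth gives 0; bid 20 gives 1 > 0. Violating.
Others bid (5, 14): truth gives 3; no alternative beats it.
Others bid (5, 20): truth gives 0; no alternative beats it.
(Checking all 16 profiles: 3 have a profitable deviation, 13 do not.)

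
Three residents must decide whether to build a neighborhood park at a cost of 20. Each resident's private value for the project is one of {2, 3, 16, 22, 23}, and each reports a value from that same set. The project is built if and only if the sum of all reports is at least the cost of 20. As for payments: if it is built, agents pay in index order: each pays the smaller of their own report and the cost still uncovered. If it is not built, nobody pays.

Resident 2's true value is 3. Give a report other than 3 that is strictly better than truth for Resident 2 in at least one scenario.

2

Suppose Resident 1 reports 2 and Resident 3 reports 16.
Report 3: project built, pays 3, utility 3 - 3 = 0.
Report 2: project built, pays 2, utility 3 - 2 = 1.
So reporting 2 beats truth here (1 > 0).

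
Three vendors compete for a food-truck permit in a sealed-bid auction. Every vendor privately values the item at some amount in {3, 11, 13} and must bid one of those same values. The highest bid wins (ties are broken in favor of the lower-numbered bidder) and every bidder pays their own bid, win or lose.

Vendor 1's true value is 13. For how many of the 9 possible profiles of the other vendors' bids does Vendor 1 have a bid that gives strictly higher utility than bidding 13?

Others bid (3, 3): truth gives 0; bid 3 gives 10 > 0. Violating.
Others bid (3, 11): truth gives 0; bid 11 gives 2 > 0. Violating.
Others bid (11, 3): truth gives 0; bid 11 gives 2 > 0. Violating.
Others bid (11, 11): truth gives 0; bid 11 gives 2 > 0. Violating.
Others bid (3, 13): truth gives 0; no alternative beats it.
Others bid (11, 13): truth gives 0; no alternative beats it.
(Checking all 9 profiles: 4 have a profitable deviation, 5 do not.)

4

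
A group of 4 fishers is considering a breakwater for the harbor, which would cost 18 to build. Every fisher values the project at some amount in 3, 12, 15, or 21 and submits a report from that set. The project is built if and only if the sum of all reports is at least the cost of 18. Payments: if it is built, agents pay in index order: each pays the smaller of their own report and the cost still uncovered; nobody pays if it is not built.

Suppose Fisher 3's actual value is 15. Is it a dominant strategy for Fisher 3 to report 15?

No

Consider the case where Fisher 1 reports 3, Fisher 2 reports 3 and Fisher 4 reports 12.
Truthful report 15: project built, pays 12, utility 15 - 12 = 3.
Report 3 instead: project built, pays 3, utility 15 - 3 = 12.
Since 12 > 3, reporting 3 is strictly better here, so truthful reporting is not dominant.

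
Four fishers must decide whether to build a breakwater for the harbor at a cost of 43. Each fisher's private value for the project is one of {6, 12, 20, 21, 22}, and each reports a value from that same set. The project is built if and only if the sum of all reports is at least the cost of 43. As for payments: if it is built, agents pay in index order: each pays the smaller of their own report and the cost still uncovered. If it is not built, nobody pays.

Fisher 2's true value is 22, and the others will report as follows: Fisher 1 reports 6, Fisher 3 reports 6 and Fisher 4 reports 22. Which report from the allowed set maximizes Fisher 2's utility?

Report 6: project not built, utility 0.
Report 12: project built, pays 12, utility 22 - 12 = 10.
Report 20: project built, pays 20, utility 22 - 20 = 2.
Report 21: project built, pays 21, utility 22 - 21 = 1.
Report 22: project built, pays 22, utility 22 - 22 = 0.
The best choice is 12 with utility 10.

12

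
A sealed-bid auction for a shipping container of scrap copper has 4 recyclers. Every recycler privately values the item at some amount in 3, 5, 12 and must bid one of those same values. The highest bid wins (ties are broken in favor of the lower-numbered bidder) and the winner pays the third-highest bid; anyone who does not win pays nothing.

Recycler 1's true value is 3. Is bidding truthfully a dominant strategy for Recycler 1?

Yes

Check each profile of the others' bids and compare truth against every alternative bid.
Others bid (3, 5, 5): truth gives 0, best alternative gives -2.
Others bid (5, 3, 5): truth gives 0, best alternative gives -2.
Others bid (5, 5, 3): truth gives 0, best alternative gives -2.
Others bid (5, 5, 5): truth gives 0, best alternative gives -2.
Others bid (3, 3, 3): truth gives 0, best alternative gives 0.
Others bid (3, 3, 5): truth gives 0, best alternative gives 0.
(Remaining 21 profiles checked similarly; truth is weakly best in each.)
In every case the truthful bid is at least as good as any alternative, so it is a dominant strategy.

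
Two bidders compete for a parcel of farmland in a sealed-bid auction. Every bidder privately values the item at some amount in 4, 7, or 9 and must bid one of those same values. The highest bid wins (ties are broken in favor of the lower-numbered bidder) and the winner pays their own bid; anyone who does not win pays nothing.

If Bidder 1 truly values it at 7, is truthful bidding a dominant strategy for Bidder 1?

Consider the case where Bidder 2 bids 4.
Truthful bid 7: wins, pays 7, utility 7 - 7 = 0.
Bid 4 instead: wins, pays 4, utility 7 - 4 = 3.
Since 3 > 0, bidding 4 is strictly better here, so truthful bidding is not dominant.

No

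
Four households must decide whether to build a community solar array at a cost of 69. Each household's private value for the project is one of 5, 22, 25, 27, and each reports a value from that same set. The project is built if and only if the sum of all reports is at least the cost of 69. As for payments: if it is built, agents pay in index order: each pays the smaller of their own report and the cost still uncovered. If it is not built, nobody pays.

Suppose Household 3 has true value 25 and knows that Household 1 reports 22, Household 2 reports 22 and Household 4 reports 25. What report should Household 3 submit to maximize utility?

5

Report 5: project built, pays 5, utility 25 - 5 = 20.
Report 22: project built, pays 22, utility 25 - 22 = 3.
Report 25: project built, pays 25, utility 25 - 25 = 0.
Report 27: project built, pays 25, utility 25 - 25 = 0.
The best choice is 5 with utility 20.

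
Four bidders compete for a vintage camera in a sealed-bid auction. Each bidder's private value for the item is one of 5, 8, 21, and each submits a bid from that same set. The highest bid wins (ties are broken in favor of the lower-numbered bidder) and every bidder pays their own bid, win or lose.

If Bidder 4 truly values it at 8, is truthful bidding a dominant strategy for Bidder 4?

Consider the case where Bidder 1 bids 5, Bidder 2 bids 5 and Bidder 3 bids 8.
Truthful bid 8: loses but pays 8, utility -8.
Bid 5 instead: loses but pays 5, utility -5.
Since -5 > -8, bidding 5 is strictly better here, so truthful bidding is not dominant.

No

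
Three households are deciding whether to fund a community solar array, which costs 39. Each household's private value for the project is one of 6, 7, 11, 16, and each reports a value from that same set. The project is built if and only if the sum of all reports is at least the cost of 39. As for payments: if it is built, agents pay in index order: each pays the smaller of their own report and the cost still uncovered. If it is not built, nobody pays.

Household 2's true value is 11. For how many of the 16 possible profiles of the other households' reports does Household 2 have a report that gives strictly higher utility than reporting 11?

Others report (16, 16): truth gives 0; report 7 gives 4 > 0. Violating.
Others report (6, 6): truth gives 0; no alternative beats it.
Others report (6, 7): truth gives 0; no alternative beats it.
(Checking all 16 profiles: 1 has a profitable deviation, 15 do not.)

1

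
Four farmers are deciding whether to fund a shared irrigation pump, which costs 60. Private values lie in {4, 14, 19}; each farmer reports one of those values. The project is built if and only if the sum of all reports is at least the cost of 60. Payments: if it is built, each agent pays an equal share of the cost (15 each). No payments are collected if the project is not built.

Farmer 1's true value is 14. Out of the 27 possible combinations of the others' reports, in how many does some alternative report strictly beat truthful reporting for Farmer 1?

6

Others report (14, 14, 19): truth gives -1; report 4 gives 0 > -1. Violating.
Others report (14, 19, 14): truth gives -1; report 4 gives 0 > -1. Violating.
Others report (14, 19, 19): truth gives -1; report 4 gives 0 > -1. Violating.
Others report (19, 14, 14): truth gives -1; report 4 gives 0 > -1. Violating.
Others report (4, 4, 4): truth gives 0; no alternative beats it.
Others report (4, 4, 14): truth gives 0; no alternative beats it.
(Checking all 27 profiles: 6 have a profitable deviation, 21 do not.)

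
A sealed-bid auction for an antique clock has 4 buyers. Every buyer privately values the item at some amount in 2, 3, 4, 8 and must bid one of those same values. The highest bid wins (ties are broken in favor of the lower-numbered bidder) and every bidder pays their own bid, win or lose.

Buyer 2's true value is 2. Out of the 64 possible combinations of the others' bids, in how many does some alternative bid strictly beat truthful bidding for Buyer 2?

Others bid (2, 2, 2): truth gives -2; bid 3 gives -1 > -2. Violating.
Others bid (2, 2, 3): truth gives -2; bid 3 gives -1 > -2. Violating.
Others bid (2, 3, 2): truth gives -2; bid 3 gives -1 > -2. Violating.
Others bid (2, 3, 3): truth gives -2; bid 3 gives -1 > -2. Violating.
Others bid (2, 2, 4): truth gives -2; no alternative beats it.
Others bid (2, 2, 8): truth gives -2; no alternative beats it.
(Checking all 64 profiles: 4 have a profitable deviation, 60 do not.)

4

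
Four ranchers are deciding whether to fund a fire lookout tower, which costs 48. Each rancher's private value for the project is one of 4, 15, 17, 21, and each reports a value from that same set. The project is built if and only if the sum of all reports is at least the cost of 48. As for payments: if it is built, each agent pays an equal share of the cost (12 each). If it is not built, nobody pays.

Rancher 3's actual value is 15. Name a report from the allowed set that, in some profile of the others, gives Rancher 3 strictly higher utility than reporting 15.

Suppose Rancher 1 reports 4, Rancher 2 reports 4 and Rancher 4 reports 21.
Report 15: project not built, utility 0.
Report 21: project built, pays 12, utility 15 - 12 = 3.
So reporting 21 beats truth here (3 > 0).

21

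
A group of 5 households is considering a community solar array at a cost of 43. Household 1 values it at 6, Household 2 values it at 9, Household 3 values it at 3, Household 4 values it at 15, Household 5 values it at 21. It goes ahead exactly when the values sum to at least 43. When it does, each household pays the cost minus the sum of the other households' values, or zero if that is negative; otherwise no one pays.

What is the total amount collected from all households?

Total value 54 ≥ cost 43, so it is built.
Household 1: others sum to 48; max(0, 43 - 48) = 0.
Household 2: others sum to 45; max(0, 43 - 45) = 0.
Household 3: others sum to 51; max(0, 43 - 51) = 0.
Household 4: others sum to 39; max(0, 43 - 39) = 4.
Household 5: others sum to 33; max(0, 43 - 33) = 10.
Total collected = 0 + 0 + 0 + 4 + 10 = 14.

14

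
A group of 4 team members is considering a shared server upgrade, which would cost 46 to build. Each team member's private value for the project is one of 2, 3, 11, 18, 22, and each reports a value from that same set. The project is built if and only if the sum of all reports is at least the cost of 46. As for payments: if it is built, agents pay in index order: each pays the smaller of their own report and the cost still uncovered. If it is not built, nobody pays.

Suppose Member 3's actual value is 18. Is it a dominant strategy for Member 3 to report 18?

No

Consider the case where Member 1 reports 2, Member 2 reports 11 and Member 4 reports 22.
Truthful report 18: project built, pays 18, utility 18 - 18 = 0.
Report 11 instead: project built, pays 11, utility 18 - 11 = 7.
Since 7 > 0, reporting 11 is strictly better here, so truthful reporting is not dominant.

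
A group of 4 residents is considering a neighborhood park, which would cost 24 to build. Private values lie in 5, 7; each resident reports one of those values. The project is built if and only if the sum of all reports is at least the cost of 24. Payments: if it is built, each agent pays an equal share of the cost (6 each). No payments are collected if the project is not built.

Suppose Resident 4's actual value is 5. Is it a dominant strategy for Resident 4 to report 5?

Check each profile of the others' reports and compare truth against every alternative report.
Others report (5, 5, 7): truth gives 0, best alternative gives -1.
Others report (5, 7, 5): truth gives 0, best alternative gives -1.
Others report (7, 5, 5): truth gives 0, best alternative gives -1.
Others report (5, 7, 7): truth gives -1, best alternative gives -1.
Others report (7, 5, 7): truth gives -1, best alternative gives -1.
Others report (7, 7, 5): truth gives -1, best alternative gives -1.
(Remaining 2 profiles checked similarly; truth is weakly best in each.)
In every case the truthful report is at least as good as any alternative, so it is a dominant strategy.

Yes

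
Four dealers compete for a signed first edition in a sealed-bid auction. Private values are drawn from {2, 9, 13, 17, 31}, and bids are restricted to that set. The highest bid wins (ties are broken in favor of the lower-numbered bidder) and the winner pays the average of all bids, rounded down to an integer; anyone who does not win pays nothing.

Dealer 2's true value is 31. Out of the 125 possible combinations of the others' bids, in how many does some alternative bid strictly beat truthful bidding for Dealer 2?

Others bid (2, 2, 2): truth gives 22; bid 9 gives 28 > 22. Violating.
Others bid (2, 2, 9): truth gives 20; bid 9 gives 26 > 20. Violating.
Others bid (2, 2, 13): truth gives 19; bid 13 gives 24 > 19. Violating.
Others bid (2, 2, 17): truth gives 18; bid 17 gives 22 > 18. Violating.
Others bid (2, 2, 31): truth gives 15; no alternative beats it.
Others bid (2, 9, 31): truth gives 13; no alternative beats it.
(Checking all 125 profiles: 48 have a profitable deviation, 77 do not.)

48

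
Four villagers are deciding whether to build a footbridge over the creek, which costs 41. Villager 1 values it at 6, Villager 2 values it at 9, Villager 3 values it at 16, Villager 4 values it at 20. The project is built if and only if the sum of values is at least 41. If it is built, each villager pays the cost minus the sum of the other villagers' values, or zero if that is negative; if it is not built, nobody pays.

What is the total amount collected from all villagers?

16

Total value 51 ≥ cost 41, so it is built.
Villager 1: others sum to 45; max(0, 41 - 45) = 0.
Villager 2: others sum to 42; max(0, 41 - 42) = 0.
Villager 3: others sum to 35; max(0, 41 - 35) = 6.
Villager 4: others sum to 31; max(0, 41 - 31) = 10.
Total collected = 0 + 0 + 6 + 10 = 16.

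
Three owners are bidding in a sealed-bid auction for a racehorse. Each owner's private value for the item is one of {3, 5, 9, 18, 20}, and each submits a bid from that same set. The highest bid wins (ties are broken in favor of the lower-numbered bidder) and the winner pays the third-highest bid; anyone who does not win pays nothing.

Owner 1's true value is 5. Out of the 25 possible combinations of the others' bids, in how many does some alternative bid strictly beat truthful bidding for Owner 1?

Others bid (3, 9): truth gives 0; bid 9 gives 2 > 0. Violating.
Others bid (3, 18): truth gives 0; bid 18 gives 2 > 0. Violating.
Others bid (3, 20): truth gives 0; bid 20 gives 2 > 0. Violating.
Others bid (9, 3): truth gives 0; bid 9 gives 2 > 0. Violating.
Others bid (3, 3): truth gives 2; no alternative beats it.
Others bid (3, 5): truth gives 2; no alternative beats it.
(Checking all 25 profiles: 6 have a profitable deviation, 19 do not.)

6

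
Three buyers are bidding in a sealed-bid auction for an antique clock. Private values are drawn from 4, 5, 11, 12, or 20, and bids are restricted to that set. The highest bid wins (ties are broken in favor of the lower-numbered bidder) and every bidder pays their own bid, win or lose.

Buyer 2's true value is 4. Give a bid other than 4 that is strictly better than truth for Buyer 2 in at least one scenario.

5

Suppose Buyer 1 bids 4 and Buyer 3 bids 4.
Bid 4: loses but pays 4, utility -4.
Bid 5: wins, pays 5, utility 4 - 5 = -1.
So bidding 5 beats truth here (-1 > -4).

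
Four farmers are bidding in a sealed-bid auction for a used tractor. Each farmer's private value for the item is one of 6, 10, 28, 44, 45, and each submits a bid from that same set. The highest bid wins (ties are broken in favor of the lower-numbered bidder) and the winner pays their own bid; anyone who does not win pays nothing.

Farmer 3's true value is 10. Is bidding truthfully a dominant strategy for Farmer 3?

Check each profile of the others' bids and compare truth against every alternative bid.
Others bid (6, 6, 6): truth gives 0, best alternative gives 0.
Others bid (6, 6, 10): truth gives 0, best alternative gives 0.
Others bid (6, 6, 28): truth gives 0, best alternative gives 0.
Others bid (6, 6, 44): truth gives 0, best alternative gives 0.
Others bid (6, 6, 45): truth gives 0, best alternative gives 0.
Others bid (6, 10, 6): truth gives 0, best alternative gives 0.
(Remaining 119 profiles checked similarly; truth is weakly best in each.)
In every case the truthful bid is at least as good as any alternative, so it is a dominant strategy.

Yes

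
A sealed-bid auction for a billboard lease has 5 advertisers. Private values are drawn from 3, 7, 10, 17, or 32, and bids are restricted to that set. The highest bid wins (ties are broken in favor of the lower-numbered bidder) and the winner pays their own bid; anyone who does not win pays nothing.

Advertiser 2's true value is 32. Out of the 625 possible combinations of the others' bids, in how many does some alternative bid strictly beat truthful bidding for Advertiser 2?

192

Others bid (3, 3, 3, 3): truth gives 0; bid 7 gives 25 > 0. Violating.
Others bid (3, 3, 3, 7): truth gives 0; bid 7 gives 25 > 0. Violating.
Others bid (3, 3, 3, 10): truth gives 0; bid 10 gives 22 > 0. Violating.
Others bid (3, 3, 3, 17): truth gives 0; bid 17 gives 15 > 0. Violating.
Others bid (3, 3, 3, 32): truth gives 0; no alternative beats it.
Others bid (3, 3, 7, 32): truth gives 0; no alternative beats it.
(Checking all 625 profiles: 192 have a profitable deviation, 433 do not.)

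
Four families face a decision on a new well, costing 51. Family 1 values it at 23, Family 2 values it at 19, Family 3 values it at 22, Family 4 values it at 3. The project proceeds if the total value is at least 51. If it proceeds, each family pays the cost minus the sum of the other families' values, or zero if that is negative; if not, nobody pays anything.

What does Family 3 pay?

6

Total value 67 ≥ cost 51, so the project is built.
The other families' values sum to 45.
Cost minus that sum is 51 - 45 = 6.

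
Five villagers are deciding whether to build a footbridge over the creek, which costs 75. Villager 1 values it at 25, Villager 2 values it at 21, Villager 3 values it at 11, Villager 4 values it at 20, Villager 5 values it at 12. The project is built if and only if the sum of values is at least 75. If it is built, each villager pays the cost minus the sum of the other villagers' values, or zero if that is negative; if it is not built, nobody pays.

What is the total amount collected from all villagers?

24

Total value 89 ≥ cost 75, so it is built.
Villager 1: others sum to 64; max(0, 75 - 64) = 11.
Villager 2: others sum to 68; max(0, 75 - 68) = 7.
Villager 3: others sum to 78; max(0, 75 - 78) = 0.
Villager 4: others sum to 69; max(0, 75 - 69) = 6.
Villager 5: others sum to 77; max(0, 75 - 77) = 0.
Total collected = 11 + 7 + 0 + 6 + 0 = 24.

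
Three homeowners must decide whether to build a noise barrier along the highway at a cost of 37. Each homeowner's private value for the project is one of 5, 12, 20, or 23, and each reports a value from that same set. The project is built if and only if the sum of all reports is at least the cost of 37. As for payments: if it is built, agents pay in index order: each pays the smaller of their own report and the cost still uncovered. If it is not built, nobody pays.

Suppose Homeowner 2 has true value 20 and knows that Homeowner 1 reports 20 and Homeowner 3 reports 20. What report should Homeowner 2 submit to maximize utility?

5

Report 5: project built, pays 5, utility 20 - 5 = 15.
Report 12: project built, pays 12, utility 20 - 12 = 8.
Report 20: project built, pays 17, utility 20 - 17 = 3.
Report 23: project built, pays 17, utility 20 - 17 = 3.
The best choice is 5 with utility 15.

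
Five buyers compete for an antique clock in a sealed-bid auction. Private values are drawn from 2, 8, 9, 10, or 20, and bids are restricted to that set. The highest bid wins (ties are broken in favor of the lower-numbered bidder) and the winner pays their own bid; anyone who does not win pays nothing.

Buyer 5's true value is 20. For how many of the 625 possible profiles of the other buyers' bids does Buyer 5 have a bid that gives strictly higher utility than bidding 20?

81

Others bid (2, 2, 2, 2): truth gives 0; bid 8 gives 12 > 0. Violating.
Others bid (2, 2, 2, 8): truth gives 0; bid 9 gives 11 > 0. Violating.
Others bid (2, 2, 2, 9): truth gives 0; bid 10 gives 10 > 0. Violating.
Others bid (2, 2, 8, 2): truth gives 0; bid 9 gives 11 > 0. Violating.
Others bid (2, 2, 2, 10): truth gives 0; no alternative beats it.
Others bid (2, 2, 2, 20): truth gives 0; no alternative beats it.
(Checking all 625 profiles: 81 have a profitable deviation, 544 do not.)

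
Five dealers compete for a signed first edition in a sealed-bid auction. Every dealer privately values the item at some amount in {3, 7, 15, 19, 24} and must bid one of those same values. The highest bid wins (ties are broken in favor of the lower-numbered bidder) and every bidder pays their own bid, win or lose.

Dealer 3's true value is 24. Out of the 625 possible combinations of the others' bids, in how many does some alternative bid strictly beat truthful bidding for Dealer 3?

Others bid (3, 3, 3, 3): truth gives 0; bid 7 gives 17 > 0. Violating.
Others bid (3, 3, 3, 7): truth gives 0; bid 7 gives 17 > 0. Violating.
Others bid (3, 3, 3, 15): truth gives 0; bid 15 gives 9 > 0. Violating.
Others bid (3, 3, 3, 19): truth gives 0; bid 19 gives 5 > 0. Violating.
Others bid (3, 3, 3, 24): truth gives 0; no alternative beats it.
Others bid (3, 3, 7, 24): truth gives 0; no alternative beats it.
(Checking all 625 profiles: 369 have a profitable deviation, 256 do not.)

369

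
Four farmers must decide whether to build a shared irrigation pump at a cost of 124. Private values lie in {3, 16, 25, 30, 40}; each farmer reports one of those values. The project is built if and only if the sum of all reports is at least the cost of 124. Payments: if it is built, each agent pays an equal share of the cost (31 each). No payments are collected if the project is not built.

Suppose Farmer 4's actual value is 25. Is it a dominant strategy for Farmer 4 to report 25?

No

Consider the case where Farmer 1 reports 25, Farmer 2 reports 40 and Farmer 3 reports 40.
Truthful report 25: project built, pays 31, utility 25 - 31 = -6.
Report 3 instead: project not built, utility 0.
Since 0 > -6, reporting 3 is strictly better here, so truthful reporting is not dominant.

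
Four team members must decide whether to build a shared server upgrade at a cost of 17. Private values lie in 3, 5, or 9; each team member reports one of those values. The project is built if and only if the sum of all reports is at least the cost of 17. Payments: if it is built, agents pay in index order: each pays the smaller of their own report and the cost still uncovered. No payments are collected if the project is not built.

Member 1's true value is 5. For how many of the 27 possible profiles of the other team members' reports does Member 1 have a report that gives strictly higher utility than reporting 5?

Others report (3, 3, 9): truth gives 0; report 3 gives 2 > 0. Violating.
Others report (3, 5, 9): truth gives 0; report 3 gives 2 > 0. Violating.
Others report (3, 9, 3): truth gives 0; report 3 gives 2 > 0. Violating.
Others report (3, 9, 5): truth gives 0; report 3 gives 2 > 0. Violating.
Others report (3, 3, 3): truth gives 0; no alternative beats it.
Others report (3, 3, 5): truth gives 0; no alternative beats it.
(Checking all 27 profiles: 20 have a profitable deviation, 7 do not.)

20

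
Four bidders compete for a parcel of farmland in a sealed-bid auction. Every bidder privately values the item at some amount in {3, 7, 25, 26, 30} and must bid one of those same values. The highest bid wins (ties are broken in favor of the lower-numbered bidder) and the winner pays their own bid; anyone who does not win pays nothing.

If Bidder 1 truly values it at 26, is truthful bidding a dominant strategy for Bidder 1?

Consider the case where Bidder 2 bids 3, Bidder 3 bids 3 and Bidder 4 bids 3.
Truthful bid 26: wins, pays 26, utility 26 - 26 = 0.
Bid 3 instead: wins, pays 3, utility 26 - 3 = 23.
Since 23 > 0, bidding 3 is strictly better here, so truthful bidding is not dominant.

No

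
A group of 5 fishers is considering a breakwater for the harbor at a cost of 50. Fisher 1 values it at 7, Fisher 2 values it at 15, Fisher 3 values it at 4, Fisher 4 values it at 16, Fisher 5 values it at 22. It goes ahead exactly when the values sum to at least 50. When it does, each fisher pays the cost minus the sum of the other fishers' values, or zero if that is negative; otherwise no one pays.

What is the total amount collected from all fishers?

Total value 64 ≥ cost 50, so it is built.
Fisher 1: others sum to 57; max(0, 50 - 57) = 0.
Fisher 2: others sum to 49; max(0, 50 - 49) = 1.
Fisher 3: others sum to 60; max(0, 50 - 60) = 0.
Fisher 4: others sum to 48; max(0, 50 - 48) = 2.
Fisher 5: others sum to 42; max(0, 50 - 42) = 8.
Total collected = 0 + 1 + 0 + 2 + 8 = 11.

11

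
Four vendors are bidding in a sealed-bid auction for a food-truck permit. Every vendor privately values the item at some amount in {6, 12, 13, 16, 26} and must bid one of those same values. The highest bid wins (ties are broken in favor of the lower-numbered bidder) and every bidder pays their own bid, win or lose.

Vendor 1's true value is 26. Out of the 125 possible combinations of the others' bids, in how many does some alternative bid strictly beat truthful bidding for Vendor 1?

Others bid (6, 6, 6): truth gives 0; bid 6 gives 20 > 0. Violating.
Others bid (6, 6, 12): truth gives 0; bid 12 gives 14 > 0. Violating.
Others bid (6, 6, 13): truth gives 0; bid 13 gives 13 > 0. Violating.
Others bid (6, 6, 16): truth gives 0; bid 16 gives 10 > 0. Violating.
Others bid (6, 6, 26): truth gives 0; no alternative beats it.
Others bid (6, 12, 26): truth gives 0; no alternative beats it.
(Checking all 125 profiles: 64 have a profitable deviation, 61 do not.)

64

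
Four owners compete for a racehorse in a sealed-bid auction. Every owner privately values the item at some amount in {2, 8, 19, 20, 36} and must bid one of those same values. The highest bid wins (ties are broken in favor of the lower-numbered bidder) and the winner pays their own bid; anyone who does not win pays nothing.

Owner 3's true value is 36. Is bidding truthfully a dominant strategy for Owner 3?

Consider the case where Owner 1 bids 2, Owner 2 bids 2 and Owner 4 bids 2.
Truthful bid 36: wins, pays 36, utility 36 - 36 = 0.
Bid 8 instead: wins, pays 8, utility 36 - 8 = 28.
Since 28 > 0, bidding 8 is strictly better here, so truthful bidding is not dominant.

No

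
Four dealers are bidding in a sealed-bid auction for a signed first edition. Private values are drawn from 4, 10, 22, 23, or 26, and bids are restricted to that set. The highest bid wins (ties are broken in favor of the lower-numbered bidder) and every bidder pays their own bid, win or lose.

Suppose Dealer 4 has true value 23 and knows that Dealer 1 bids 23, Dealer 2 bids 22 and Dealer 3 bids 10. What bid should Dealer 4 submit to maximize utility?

Bid 4: loses but pays 4, utility -4.
Bid 10: loses but pays 10, utility -10.
Bid 22: loses but pays 22, utility -22.
Bid 23: loses but pays 23, utility -23.
Bid 26: wins, pays 26, utility 23 - 26 = -3.
The best choice is 26 with utility -3.

26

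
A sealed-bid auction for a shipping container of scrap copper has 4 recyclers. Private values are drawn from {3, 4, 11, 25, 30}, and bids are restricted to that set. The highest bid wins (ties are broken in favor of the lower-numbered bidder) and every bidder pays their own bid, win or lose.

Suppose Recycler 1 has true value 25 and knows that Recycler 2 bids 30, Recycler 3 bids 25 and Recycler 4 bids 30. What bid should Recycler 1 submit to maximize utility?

Bid 3: loses but pays 3, utility -3.
Bid 4: loses but pays 4, utility -4.
Bid 11: loses but pays 11, utility -11.
Bid 25: loses but pays 25, utility -25.
Bid 30: wins, pays 30, utility 25 - 30 = -5.
The best choice is 3 with utility -3.

3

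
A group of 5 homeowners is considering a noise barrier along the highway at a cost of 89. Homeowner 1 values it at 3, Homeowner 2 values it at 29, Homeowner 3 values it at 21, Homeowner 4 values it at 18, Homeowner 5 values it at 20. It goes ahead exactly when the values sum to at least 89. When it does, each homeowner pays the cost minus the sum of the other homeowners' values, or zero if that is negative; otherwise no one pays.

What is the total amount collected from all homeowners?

Total value 91 ≥ cost 89, so it is built.
Homeowner 1: others sum to 88; max(0, 89 - 88) = 1.
Homeowner 2: others sum to 62; max(0, 89 - 62) = 27.
Homeowner 3: others sum to 70; max(0, 89 - 70) = 19.
Homeowner 4: others sum to 73; max(0, 89 - 73) = 16.
Homeowner 5: others sum to 71; max(0, 89 - 71) = 18.
Total collected = 1 + 27 + 19 + 16 + 18 = 81.

81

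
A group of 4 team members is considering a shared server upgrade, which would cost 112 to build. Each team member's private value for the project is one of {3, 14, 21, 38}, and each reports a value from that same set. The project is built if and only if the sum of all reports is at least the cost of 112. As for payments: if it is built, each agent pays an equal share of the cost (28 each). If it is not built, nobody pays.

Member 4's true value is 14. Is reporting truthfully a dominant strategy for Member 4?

Check each profile of the others' reports and compare truth against every alternative report.
Others report (38, 38, 38): truth gives -14, best alternative gives -14.
Others report (3, 3, 3): truth gives 0, best alternative gives 0.
Others report (3, 3, 14): truth gives 0, best alternative gives 0.
Others report (3, 3, 21): truth gives 0, best alternative gives 0.
Others report (3, 3, 38): truth gives 0, best alternative gives 0.
Others report (3, 14, 3): truth gives 0, best alternative gives 0.
(Remaining 58 profiles checked similarly; truth is weakly best in each.)
In every case the truthful report is at least as good as any alternative, so it is a dominant strategy.

Yes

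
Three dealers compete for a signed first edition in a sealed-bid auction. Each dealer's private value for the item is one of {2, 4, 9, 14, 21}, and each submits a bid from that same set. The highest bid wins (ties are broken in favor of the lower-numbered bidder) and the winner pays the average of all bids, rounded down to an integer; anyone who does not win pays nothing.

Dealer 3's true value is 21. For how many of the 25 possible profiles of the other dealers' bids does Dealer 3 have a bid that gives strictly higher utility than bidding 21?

9

Others bid (2, 2): truth gives 13; bid 4 gives 19 > 13. Violating.
Others bid (2, 4): truth gives 12; bid 9 gives 16 > 12. Violating.
Others bid (2, 9): truth gives 11; bid 14 gives 13 > 11. Violating.
Others bid (4, 2): truth gives 12; bid 9 gives 16 > 12. Violating.
Others bid (2, 14): truth gives 9; no alternative beats it.
Others bid (2, 21): truth gives 0; no alternative beats it.
(Checking all 25 profiles: 9 have a profitable deviation, 16 do not.)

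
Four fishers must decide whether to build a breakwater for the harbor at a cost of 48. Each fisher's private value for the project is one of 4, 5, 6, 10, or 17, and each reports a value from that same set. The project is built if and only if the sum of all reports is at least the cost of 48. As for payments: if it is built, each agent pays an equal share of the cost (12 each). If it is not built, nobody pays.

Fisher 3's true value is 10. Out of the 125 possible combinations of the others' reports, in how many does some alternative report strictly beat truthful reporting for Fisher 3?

9

Others report (4, 17, 17): truth gives -2; report 4 gives 0 > -2. Violating.
Others report (5, 17, 17): truth gives -2; report 4 gives 0 > -2. Violating.
Others report (6, 17, 17): truth gives -2; report 4 gives 0 > -2. Violating.
Others report (17, 4, 17): truth gives -2; report 4 gives 0 > -2. Violating.
Others report (4, 4, 4): truth gives 0; no alternative beats it.
Others report (4, 4, 5): truth gives 0; no alternative beats it.
(Checking all 125 profiles: 9 have a profitable deviation, 116 do not.)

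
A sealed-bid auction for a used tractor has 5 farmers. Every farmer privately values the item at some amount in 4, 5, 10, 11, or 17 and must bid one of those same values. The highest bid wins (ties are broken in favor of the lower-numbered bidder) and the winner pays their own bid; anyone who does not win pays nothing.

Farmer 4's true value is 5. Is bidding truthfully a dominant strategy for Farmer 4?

Check each profile of the others' bids and compare truth against every alternative bid.
Others bid (4, 4, 4, 4): truth gives 0, best alternative gives 0.
Others bid (4, 4, 4, 5): truth gives 0, best alternative gives 0.
Others bid (4, 4, 4, 10): truth gives 0, best alternative gives 0.
Others bid (4, 4, 4, 11): truth gives 0, best alternative gives 0.
Others bid (4, 4, 4, 17): truth gives 0, best alternative gives 0.
Others bid (4, 4, 5, 4): truth gives 0, best alternative gives 0.
(Remaining 619 profiles checked similarly; truth is weakly best in each.)
In every case the truthful bid is at least as good as any alternative, so it is a dominant strategy.

Yes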